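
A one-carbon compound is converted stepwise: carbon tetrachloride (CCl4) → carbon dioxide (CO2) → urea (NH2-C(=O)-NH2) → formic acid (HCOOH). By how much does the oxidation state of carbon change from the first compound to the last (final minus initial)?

Carbon oxidation states along the series — carbon tetrachloride: +4, carbon dioxide: +4, urea: +4, formic acid: +2.
Net change = +2 − (+4) = -2.

-2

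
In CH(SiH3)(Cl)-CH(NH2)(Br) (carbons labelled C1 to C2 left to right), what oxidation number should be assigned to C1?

-1

C1 has one bond to C (0), one bond to H (-1), one bond to Si (-1), one bond to Cl (+1).
Oxidation state = 0 − 1 − 1 + 1 = -1.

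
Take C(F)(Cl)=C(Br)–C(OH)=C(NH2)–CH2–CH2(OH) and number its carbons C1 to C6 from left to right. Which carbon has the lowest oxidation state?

C5

Assign +1 per bond to O/N/halogen, −1 per bond to H or an electropositive element, and 0 per bond to carbon. Tallying each carbon:
C1: 2C, 1F, 1Cl → 0 + 1 + 1 = +2
C2: 3C, 1Br → 0 + 1 = +1
C3: 3C, 1O → 0 + 1 = +1
C4: 3C, 1N → 0 + 1 = +1
C5: 2C, 2H → 0 − 2 = -2
C6: 1C, 2H, 1O → 0 − 2 + 1 = -1
The most reduced carbon is C5 at -2.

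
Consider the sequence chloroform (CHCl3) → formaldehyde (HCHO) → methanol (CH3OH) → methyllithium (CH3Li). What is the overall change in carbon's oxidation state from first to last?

-6

Carbon oxidation states along the series — chloroform: +2, formaldehyde: 0, methanol: -2, methyllithium: -4.
Net change = -4 − (+2) = -6.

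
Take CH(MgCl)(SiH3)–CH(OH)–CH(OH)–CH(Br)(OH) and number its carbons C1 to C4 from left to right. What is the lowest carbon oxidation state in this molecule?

Tallying each carbon's bonds:
C1: 1C, 1H, 1Mg, 1Si → 0 − 1 − 1 − 1 = -3
C2: 2C, 1H, 1O → 0 − 1 + 1 = 0
C3: 2C, 1H, 1O → 0 − 1 + 1 = 0
C4: 1C, 1H, 1O, 1Br → 0 − 1 + 1 + 1 = +1
The lowest value is -3.

-3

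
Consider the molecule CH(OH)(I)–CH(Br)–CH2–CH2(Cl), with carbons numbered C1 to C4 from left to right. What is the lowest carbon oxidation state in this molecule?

Each bond to a more electronegative atom (O, N, halogen) counts +1, each bond to a less electronegative atom (H, metal, B, Si) counts −1, and each C–C bond counts 0. Tallying each carbon:
C1: 1C, 1H, 1O, 1I → 0 − 1 + 1 + 1 = +1
C2: 2C, 1H, 1Br → 0 − 1 + 1 = 0
C3: 2C, 2H → 0 − 2 = -2
C4: 1C, 2H, 1Cl → 0 − 2 + 1 = -1
The lowest value is -2.

-2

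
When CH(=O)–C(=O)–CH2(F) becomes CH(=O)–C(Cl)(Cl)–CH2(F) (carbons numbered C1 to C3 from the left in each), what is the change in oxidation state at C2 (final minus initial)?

0

Before: C2 has 2 bonds to C, 2 bonds to O → oxidation state +2.
After: C2 has 2 bonds to C, 2 bonds to Cl → oxidation state +2.
Δ = +2 − (+2) = 0, so no net redox change at C2.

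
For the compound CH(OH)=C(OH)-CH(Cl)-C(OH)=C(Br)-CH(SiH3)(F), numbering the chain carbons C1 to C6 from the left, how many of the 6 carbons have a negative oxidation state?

Count +1 for every bond to an atom more electronegative than carbon and −1 for every bond to one less electronegative; C–C bonds are 0. Tallying each carbon:
C1: 2C, 1H, 1O → 0 − 1 + 1 = 0
C2: 3C, 1O → 0 + 1 = +1
C3: 2C, 1H, 1Cl → 0 − 1 + 1 = 0
C4: 3C, 1O → 0 + 1 = +1
C5: 3C, 1Br → 0 + 1 = +1
C6: 1C, 1H, 1F, 1Si → 0 − 1 + 1 − 1 = -1
1 carbon (C6) meets the condition.

1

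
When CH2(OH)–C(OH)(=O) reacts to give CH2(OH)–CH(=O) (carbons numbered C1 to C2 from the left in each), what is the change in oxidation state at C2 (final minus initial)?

-2

Before: C2 has 1 bond to C, 3 bonds to O → oxidation state +3.
After: C2 has 1 bond to C, 1 bond to H, 2 bonds to O → oxidation state +1.
Δ = +1 − (+3) = -2, so this is a reduction at C2.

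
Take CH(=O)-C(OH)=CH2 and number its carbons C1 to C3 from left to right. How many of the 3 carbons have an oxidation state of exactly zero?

0

Tallying each carbon's bonds:
C1: 1C, 1H, 2O → 0 − 1 + 2 = +1
C2: 3C, 1O → 0 + 1 = +1
C3: 2C, 2H → 0 − 2 = -2
0 carbons meet the condition.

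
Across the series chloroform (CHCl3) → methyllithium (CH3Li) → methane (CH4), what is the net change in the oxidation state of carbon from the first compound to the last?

Carbon oxidation states along the series — chloroform: +2, methyllithium: -4, methane: -4.
Net change = -4 − (+2) = -6.

-6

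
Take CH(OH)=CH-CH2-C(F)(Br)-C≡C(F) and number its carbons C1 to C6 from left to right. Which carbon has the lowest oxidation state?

C3

Tallying each carbon's bonds:
C1: 2C, 1H, 1O → 0 − 1 + 1 = 0
C2: 3C, 1H → 0 − 1 = -1
C3: 2C, 2H → 0 − 2 = -2
C4: 2C, 1F, 1Br → 0 + 1 + 1 = +2
C5: 4C → 0 = 0
C6: 3C, 1F → 0 + 1 = +1
The most reduced carbon is C3 at -2.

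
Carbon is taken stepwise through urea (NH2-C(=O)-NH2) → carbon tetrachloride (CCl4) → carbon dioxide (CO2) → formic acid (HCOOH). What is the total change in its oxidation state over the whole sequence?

Carbon oxidation states along the series — urea: +4, carbon tetrachloride: +4, carbon dioxide: +4, formic acid: +2.
Net change = +2 − (+4) = -2.

-2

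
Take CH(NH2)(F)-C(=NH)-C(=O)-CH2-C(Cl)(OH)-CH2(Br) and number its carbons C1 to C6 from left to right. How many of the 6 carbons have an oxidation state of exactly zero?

0

Tallying each carbon's bonds:
C1: 1C, 1H, 1N, 1F → 0 − 1 + 1 + 1 = +1
C2: 2C, 2N → 0 + 2 = +2
C3: 2C, 2O → 0 + 2 = +2
C4: 2C, 2H → 0 − 2 = -2
C5: 2C, 1O, 1Cl → 0 + 1 + 1 = +2
C6: 1C, 2H, 1Br → 0 − 2 + 1 = -1
0 carbons meet the condition.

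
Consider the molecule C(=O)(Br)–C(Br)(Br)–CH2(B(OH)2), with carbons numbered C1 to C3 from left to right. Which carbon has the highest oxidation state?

Each bond to a more electronegative atom (O, N, halogen) counts +1, each bond to a less electronegative atom (H, metal, B, Si) counts −1, and each C–C bond counts 0. Tallying each carbon:
C1: 1C, 2O, 1Br → 0 + 2 + 1 = +3
C2: 2C, 2Br → 0 + 2 = +2
C3: 1C, 2H, 1B → 0 − 2 − 1 = -3
The most oxidised carbon is C1 at +3.

C1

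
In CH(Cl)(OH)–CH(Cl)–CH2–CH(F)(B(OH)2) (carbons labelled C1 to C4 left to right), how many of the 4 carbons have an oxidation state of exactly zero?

Tallying each carbon's bonds:
C1: 1C, 1H, 1O, 1Cl → 0 − 1 + 1 + 1 = +1
C2: 2C, 1H, 1Cl → 0 − 1 + 1 = 0
C3: 2C, 2H → 0 − 2 = -2
C4: 1C, 1H, 1F, 1B → 0 − 1 + 1 − 1 = -1
1 carbon (C2) meets the condition.

1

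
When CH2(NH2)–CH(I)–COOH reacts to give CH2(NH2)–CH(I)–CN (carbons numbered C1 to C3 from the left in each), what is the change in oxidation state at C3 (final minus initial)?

0

Before: C3 has 1 bond to C, 3 bonds to O → oxidation state +3.
After: C3 has 1 bond to C, 3 bonds to N → oxidation state +3.
Δ = +3 − (+3) = 0, so no net redox change at C3.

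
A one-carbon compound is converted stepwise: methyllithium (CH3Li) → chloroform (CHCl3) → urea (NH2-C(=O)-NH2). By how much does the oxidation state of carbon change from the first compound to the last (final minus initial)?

Carbon oxidation states along the series — methyllithium: -4, chloroform: +2, urea: +4.
Net change = +4 − (-4) = +8.

+8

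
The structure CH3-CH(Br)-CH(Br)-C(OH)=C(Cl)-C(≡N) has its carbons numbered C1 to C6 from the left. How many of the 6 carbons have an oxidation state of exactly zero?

Bonds to more-electronegative neighbours contribute +1 each, bonds to H or metals contribute −1 each, and C–C bonds contribute 0. Tallying each carbon:
C1: 1C, 3H → 0 − 3 = -3
C2: 2C, 1H, 1Br → 0 − 1 + 1 = 0
C3: 2C, 1H, 1Br → 0 − 1 + 1 = 0
C4: 3C, 1O → 0 + 1 = +1
C5: 3C, 1Cl → 0 + 1 = +1
C6: 1C, 3N → 0 + 3 = +3
2 carbons (C2, C3) meet the condition.

2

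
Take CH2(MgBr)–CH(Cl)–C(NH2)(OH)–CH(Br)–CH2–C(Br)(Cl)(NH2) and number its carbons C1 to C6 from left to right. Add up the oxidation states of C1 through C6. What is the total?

0

Each bond to a more electronegative atom (O, N, halogen) counts +1, each bond to a less electronegative atom (H, metal, B, Si) counts −1, and each C–C bond counts 0. Tallying each carbon:
C1: 1C, 2H, 1Mg → 0 − 2 − 1 = -3
C2: 2C, 1H, 1Cl → 0 − 1 + 1 = 0
C3: 2C, 1O, 1N → 0 + 1 + 1 = +2
C4: 2C, 1H, 1Br → 0 − 1 + 1 = 0
C5: 2C, 2H → 0 − 2 = -2
C6: 1C, 1N, 1Cl, 1Br → 0 + 1 + 1 + 1 = +3
Sum = -3 + 0 + 2 + 0 − 2 + 3 = 0.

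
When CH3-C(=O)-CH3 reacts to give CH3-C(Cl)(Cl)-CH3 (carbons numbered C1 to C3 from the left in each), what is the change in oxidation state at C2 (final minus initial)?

Before: C2 has 2 bonds to C, 2 bonds to O → oxidation state +2.
After: C2 has 2 bonds to C, 2 bonds to Cl → oxidation state +2.
Δ = +2 − (+2) = 0, so no net redox change at C2.

0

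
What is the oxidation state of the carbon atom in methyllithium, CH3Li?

-4

The carbon has one bond to H (-1), one bond to H (-1), one bond to H (-1), one bond to Li (-1).
Oxidation state = -1 − 1 − 1 − 1 = -4.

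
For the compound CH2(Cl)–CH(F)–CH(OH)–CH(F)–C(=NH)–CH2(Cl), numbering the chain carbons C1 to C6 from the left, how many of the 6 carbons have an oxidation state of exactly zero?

3

Tallying each carbon's bonds:
C1: 1C, 2H, 1Cl → 0 − 2 + 1 = -1
C2: 2C, 1H, 1F → 0 − 1 + 1 = 0
C3: 2C, 1H, 1O → 0 − 1 + 1 = 0
C4: 2C, 1H, 1F → 0 − 1 + 1 = 0
C5: 2C, 2N → 0 + 2 = +2
C6: 1C, 2H, 1Cl → 0 − 2 + 1 = -1
3 carbons (C2, C3, C4) meet the condition.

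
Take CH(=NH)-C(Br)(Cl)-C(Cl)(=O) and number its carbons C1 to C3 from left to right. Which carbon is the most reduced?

Count +1 for every bond to an atom more electronegative than carbon and −1 for every bond to one less electronegative; C–C bonds are 0. Tallying each carbon:
C1: 1C, 1H, 2N → 0 − 1 + 2 = +1
C2: 2C, 1Cl, 1Br → 0 + 1 + 1 = +2
C3: 1C, 2O, 1Cl → 0 + 2 + 1 = +3
The most reduced carbon is C1 at +1.

C1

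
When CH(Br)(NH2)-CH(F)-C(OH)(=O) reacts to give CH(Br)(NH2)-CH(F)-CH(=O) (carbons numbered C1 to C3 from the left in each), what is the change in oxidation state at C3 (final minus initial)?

Before: C3 has 1 bond to C, 3 bonds to O → oxidation state +3.
After: C3 has 1 bond to C, 1 bond to H, 2 bonds to O → oxidation state +1.
Δ = +1 − (+3) = -2, so this is a reduction at C3.

-2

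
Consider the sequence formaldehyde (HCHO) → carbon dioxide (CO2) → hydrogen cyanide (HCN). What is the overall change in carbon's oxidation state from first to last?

Carbon oxidation states along the series — formaldehyde: 0, carbon dioxide: +4, hydrogen cyanide: +2.
Net change = +2 − (0) = +2.

+2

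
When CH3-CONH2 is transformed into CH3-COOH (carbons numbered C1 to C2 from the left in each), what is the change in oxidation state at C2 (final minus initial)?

0

Before: C2 has 1 bond to C, 2 bonds to O, 1 bond to N → oxidation state +3.
After: C2 has 1 bond to C, 3 bonds to O → oxidation state +3.
Δ = +3 − (+3) = 0, so no net redox change at C2.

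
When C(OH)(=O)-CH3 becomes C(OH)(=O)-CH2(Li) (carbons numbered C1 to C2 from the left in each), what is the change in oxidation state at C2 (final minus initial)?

Before: C2 has 1 bond to C, 3 bonds to H → oxidation state -3.
After: C2 has 1 bond to C, 2 bonds to H, 1 bond to Li → oxidation state -3.
Δ = -3 − (-3) = 0, so no net redox change at C2.

0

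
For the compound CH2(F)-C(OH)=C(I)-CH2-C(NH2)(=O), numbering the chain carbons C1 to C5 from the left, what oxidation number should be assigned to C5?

Each bond to a more electronegative atom (O, N, halogen) counts +1, each bond to a less electronegative atom (H, metal, B, Si) counts −1, and each C–C bond counts 0.
C5 has one bond to C (0), one bond to N (+1), a double bond to O (2×+1 = +2).
Oxidation state = 0 + 1 + 2 = +3.

+3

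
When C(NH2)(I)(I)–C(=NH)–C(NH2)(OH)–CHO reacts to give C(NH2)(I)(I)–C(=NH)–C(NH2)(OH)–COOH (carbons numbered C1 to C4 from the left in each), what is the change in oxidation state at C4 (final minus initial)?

+2

Before: C4 has 1 bond to C, 1 bond to H, 2 bonds to O → oxidation state +1.
After: C4 has 1 bond to C, 3 bonds to O → oxidation state +3.
Δ = +3 − (+1) = +2, so this is an oxidation at C4.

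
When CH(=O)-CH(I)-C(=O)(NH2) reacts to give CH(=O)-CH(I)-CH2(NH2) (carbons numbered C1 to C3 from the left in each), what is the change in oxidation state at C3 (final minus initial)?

-4

Before: C3 has 1 bond to C, 2 bonds to O, 1 bond to N → oxidation state +3.
After: C3 has 1 bond to C, 2 bonds to H, 1 bond to N → oxidation state -1.
Δ = -1 − (+3) = -4, so this is a reduction at C3.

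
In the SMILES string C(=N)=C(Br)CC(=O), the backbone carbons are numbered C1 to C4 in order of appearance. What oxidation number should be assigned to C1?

C1 has a double bond to C (2×0 = 0), a double bond to N (2×+1 = +2).
Oxidation state = 0 + 2 = +2.

+2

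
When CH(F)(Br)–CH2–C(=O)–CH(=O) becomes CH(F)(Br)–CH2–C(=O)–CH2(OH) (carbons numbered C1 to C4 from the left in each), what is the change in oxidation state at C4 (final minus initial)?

Before: C4 has 1 bond to C, 1 bond to H, 2 bonds to O → oxidation state +1.
After: C4 has 1 bond to C, 2 bonds to H, 1 bond to O → oxidation state -1.
Δ = -1 − (+1) = -2, so this is a reduction at C4.

-2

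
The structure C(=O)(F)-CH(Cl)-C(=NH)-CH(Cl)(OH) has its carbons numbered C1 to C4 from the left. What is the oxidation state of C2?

C2 has one bond to C (0), one bond to C (0), one bond to H (-1), one bond to Cl (+1).
Oxidation state = 0 + 0 − 1 + 1 = 0.

0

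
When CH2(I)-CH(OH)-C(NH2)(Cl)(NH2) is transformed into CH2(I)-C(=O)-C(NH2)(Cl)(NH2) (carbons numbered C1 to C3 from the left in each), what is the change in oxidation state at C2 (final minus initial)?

Before: C2 has 2 bonds to C, 1 bond to H, 1 bond to O → oxidation state 0.
After: C2 has 2 bonds to C, 2 bonds to O → oxidation state +2.
Δ = +2 − (0) = +2, so this is an oxidation at C2.

+2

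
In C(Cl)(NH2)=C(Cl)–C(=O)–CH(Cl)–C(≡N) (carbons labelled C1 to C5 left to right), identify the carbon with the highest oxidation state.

C5

Tallying each carbon's bonds:
C1: 2C, 1N, 1Cl → 0 + 1 + 1 = +2
C2: 3C, 1Cl → 0 + 1 = +1
C3: 2C, 2O → 0 + 2 = +2
C4: 2C, 1H, 1Cl → 0 − 1 + 1 = 0
C5: 1C, 3N → 0 + 3 = +3
The most oxidised carbon is C5 at +3.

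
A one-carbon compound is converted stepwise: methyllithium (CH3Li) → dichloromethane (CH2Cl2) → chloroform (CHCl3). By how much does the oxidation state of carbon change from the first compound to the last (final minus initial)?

Carbon oxidation states along the series — methyllithium: -4, dichloromethane: 0, chloroform: +2.
Net change = +2 − (-4) = +6.

+6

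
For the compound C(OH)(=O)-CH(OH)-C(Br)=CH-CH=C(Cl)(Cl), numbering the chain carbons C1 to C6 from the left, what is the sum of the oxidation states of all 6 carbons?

Each bond to a more electronegative atom (O, N, halogen) counts +1, each bond to a less electronegative atom (H, metal, B, Si) counts −1, and each C–C bond counts 0. Tallying each carbon:
C1: 1C, 3O → 0 + 3 = +3
C2: 2C, 1H, 1O → 0 − 1 + 1 = 0
C3: 3C, 1Br → 0 + 1 = +1
C4: 3C, 1H → 0 − 1 = -1
C5: 3C, 1H → 0 − 1 = -1
C6: 2C, 2Cl → 0 + 2 = +2
Sum = +3 + 0 + 1 − 1 − 1 + 2 = +4.

+4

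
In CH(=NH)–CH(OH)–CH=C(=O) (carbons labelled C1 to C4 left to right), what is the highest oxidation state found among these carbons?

Each bond to a more electronegative atom (O, N, halogen) counts +1, each bond to a less electronegative atom (H, metal, B, Si) counts −1, and each C–C bond counts 0. Tallying each carbon:
C1: 1C, 1H, 2N → 0 − 1 + 2 = +1
C2: 2C, 1H, 1O → 0 − 1 + 1 = 0
C3: 3C, 1H → 0 − 1 = -1
C4: 2C, 2O → 0 + 2 = +2
The highest value is +2.

+2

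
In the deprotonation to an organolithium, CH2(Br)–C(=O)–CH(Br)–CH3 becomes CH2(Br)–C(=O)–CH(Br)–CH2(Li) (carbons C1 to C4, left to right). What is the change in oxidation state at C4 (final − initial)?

Before: C4 has 1 bond to C, 3 bonds to H → oxidation state -3.
After: C4 has 1 bond to C, 2 bonds to H, 1 bond to Li → oxidation state -3.
Δ = -3 − (-3) = 0, so no net redox change at C4.

0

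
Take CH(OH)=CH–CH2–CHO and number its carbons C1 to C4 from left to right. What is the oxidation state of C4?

+1

C4 has one bond to C (0), one bond to H (-1), a double bond to O (2×+1 = +2).
Oxidation state = 0 − 1 + 2 = +1.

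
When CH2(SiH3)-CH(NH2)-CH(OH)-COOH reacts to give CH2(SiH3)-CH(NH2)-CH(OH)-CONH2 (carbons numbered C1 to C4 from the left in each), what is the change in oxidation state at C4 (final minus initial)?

Before: C4 has 1 bond to C, 3 bonds to O → oxidation state +3.
After: C4 has 1 bond to C, 2 bonds to O, 1 bond to N → oxidation state +3.
Δ = +3 − (+3) = 0, so no net redox change at C4.

0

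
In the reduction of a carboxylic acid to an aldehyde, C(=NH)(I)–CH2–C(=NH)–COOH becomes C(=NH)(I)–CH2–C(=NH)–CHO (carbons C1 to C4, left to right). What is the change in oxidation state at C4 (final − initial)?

Before: C4 has 1 bond to C, 3 bonds to O → oxidation state +3.
After: C4 has 1 bond to C, 1 bond to H, 2 bonds to O → oxidation state +1.
Δ = +1 − (+3) = -2, so this is a reduction at C4.

-2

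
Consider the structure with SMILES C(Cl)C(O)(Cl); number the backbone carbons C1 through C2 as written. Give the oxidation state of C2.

C2 has one bond to C (0), one bond to O (+1), one bond to H (-1), one bond to Cl (+1).
Oxidation state = 0 + 1 − 1 + 1 = +1.

+1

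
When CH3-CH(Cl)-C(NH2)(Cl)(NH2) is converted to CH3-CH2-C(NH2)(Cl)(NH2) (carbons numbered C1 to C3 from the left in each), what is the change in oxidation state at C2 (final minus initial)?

Before: C2 has 2 bonds to C, 1 bond to H, 1 bond to Cl → oxidation state 0.
After: C2 has 2 bonds to C, 2 bonds to H → oxidation state -2.
Δ = -2 − (0) = -2, so this is a reduction at C2.

-2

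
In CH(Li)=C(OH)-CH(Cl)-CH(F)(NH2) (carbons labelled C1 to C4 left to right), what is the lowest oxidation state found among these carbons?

Assign +1 per bond to O/N/halogen, −1 per bond to H or an electropositive element, and 0 per bond to carbon. Tallying each carbon:
C1: 2C, 1H, 1Li → 0 − 1 − 1 = -2
C2: 3C, 1O → 0 + 1 = +1
C3: 2C, 1H, 1Cl → 0 − 1 + 1 = 0
C4: 1C, 1H, 1N, 1F → 0 − 1 + 1 + 1 = +1
The lowest value is -2.

-2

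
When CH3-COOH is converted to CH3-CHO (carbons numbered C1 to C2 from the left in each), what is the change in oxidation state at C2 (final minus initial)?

Before: C2 has 1 bond to C, 3 bonds to O → oxidation state +3.
After: C2 has 1 bond to C, 1 bond to H, 2 bonds to O → oxidation state +1.
Δ = +1 − (+3) = -2, so this is a reduction at C2.

-2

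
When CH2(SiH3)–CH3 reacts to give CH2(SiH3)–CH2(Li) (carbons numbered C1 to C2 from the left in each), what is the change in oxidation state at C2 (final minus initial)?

0

Before: C2 has 1 bond to C, 3 bonds to H → oxidation state -3.
After: C2 has 1 bond to C, 2 bonds to H, 1 bond to Li → oxidation state -3.
Δ = -3 − (-3) = 0, so no net redox change at C2.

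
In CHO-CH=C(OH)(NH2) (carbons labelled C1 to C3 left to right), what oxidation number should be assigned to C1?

C1 has one bond to C (0), one bond to H (-1), a double bond to O (2×+1 = +2).
Oxidation state = 0 − 1 + 2 = +1.

+1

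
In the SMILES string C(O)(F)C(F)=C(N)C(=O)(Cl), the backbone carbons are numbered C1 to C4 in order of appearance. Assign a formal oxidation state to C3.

+1

Each bond to a more electronegative atom (O, N, halogen) counts +1, each bond to a less electronegative atom (H, metal, B, Si) counts −1, and each C–C bond counts 0.
C3 has a double bond to C (2×0 = 0), one bond to C (0), one bond to N (+1).
Oxidation state = 0 + 0 + 1 = +1.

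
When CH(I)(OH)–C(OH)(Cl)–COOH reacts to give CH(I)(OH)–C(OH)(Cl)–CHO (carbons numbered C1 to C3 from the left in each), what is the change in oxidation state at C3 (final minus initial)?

-2

Before: C3 has 1 bond to C, 3 bonds to O → oxidation state +3.
After: C3 has 1 bond to C, 1 bond to H, 2 bonds to O → oxidation state +1.
Δ = +1 − (+3) = -2, so this is a reduction at C3.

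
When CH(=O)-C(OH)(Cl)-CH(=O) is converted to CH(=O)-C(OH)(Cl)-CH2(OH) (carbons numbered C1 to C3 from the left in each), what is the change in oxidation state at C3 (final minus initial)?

Before: C3 has 1 bond to C, 1 bond to H, 2 bonds to O → oxidation state +1.
After: C3 has 1 bond to C, 2 bonds to H, 1 bond to O → oxidation state -1.
Δ = -1 − (+1) = -2, so this is a reduction at C3.

-2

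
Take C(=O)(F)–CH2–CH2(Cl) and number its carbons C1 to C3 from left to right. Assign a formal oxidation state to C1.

+3

Each bond to a more electronegative atom (O, N, halogen) counts +1, each bond to a less electronegative atom (H, metal, B, Si) counts −1, and each C–C bond counts 0.
C1 has one bond to C (0), a double bond to O (2×+1 = +2), one bond to F (+1).
Oxidation state = 0 + 2 + 1 = +3.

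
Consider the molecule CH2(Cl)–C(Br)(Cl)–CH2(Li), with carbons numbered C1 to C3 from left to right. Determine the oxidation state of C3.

Bonds to more-electronegative neighbours contribute +1 each, bonds to H or metals contribute −1 each, and C–C bonds contribute 0.
C3 has one bond to C (0), one bond to H (-1), one bond to Li (-1), one bond to H (-1).
Oxidation state = 0 − 1 − 1 − 1 = -3.

-3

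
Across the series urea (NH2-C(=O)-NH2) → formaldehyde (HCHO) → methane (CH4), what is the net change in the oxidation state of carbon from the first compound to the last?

Carbon oxidation states along the series — urea: +4, formaldehyde: 0, methane: -4.
Net change = -4 − (+4) = -8.

-8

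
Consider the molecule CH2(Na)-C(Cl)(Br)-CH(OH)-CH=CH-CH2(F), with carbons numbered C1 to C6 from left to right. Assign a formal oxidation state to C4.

Bonds to more-electronegative neighbours contribute +1 each, bonds to H or metals contribute −1 each, and C–C bonds contribute 0.
C4 has one bond to C (0), a double bond to C (2×0 = 0), one bond to H (-1).
Oxidation state = 0 + 0 − 1 = -1.

-1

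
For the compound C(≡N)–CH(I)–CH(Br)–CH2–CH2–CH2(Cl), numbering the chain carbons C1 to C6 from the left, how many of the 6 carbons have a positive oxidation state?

Tallying each carbon's bonds:
C1: 1C, 3N → 0 + 3 = +3
C2: 2C, 1H, 1I → 0 − 1 + 1 = 0
C3: 2C, 1H, 1Br → 0 − 1 + 1 = 0
C4: 2C, 2H → 0 − 2 = -2
C5: 2C, 2H → 0 − 2 = -2
C6: 1C, 2H, 1Cl → 0 − 2 + 1 = -1
1 carbon (C1) meets the condition.

1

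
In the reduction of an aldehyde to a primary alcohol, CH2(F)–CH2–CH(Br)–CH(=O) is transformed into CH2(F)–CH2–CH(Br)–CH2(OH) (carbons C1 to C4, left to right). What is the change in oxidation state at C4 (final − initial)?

-2

Before: C4 has 1 bond to C, 1 bond to H, 2 bonds to O → oxidation state +1.
After: C4 has 1 bond to C, 2 bonds to H, 1 bond to O → oxidation state -1.
Δ = -1 − (+1) = -2, so this is a reduction at C4.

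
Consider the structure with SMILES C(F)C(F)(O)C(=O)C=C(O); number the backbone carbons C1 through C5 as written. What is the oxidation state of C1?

Count +1 for every bond to an atom more electronegative than carbon and −1 for every bond to one less electronegative; C–C bonds are 0.
C1 has one bond to C (0), one bond to H (-1), one bond to H (-1), one bond to F (+1).
Oxidation state = 0 − 1 − 1 + 1 = -1.

-1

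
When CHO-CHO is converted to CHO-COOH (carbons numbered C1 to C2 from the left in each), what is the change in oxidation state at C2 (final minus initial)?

Before: C2 has 1 bond to C, 1 bond to H, 2 bonds to O → oxidation state +1.
After: C2 has 1 bond to C, 3 bonds to O → oxidation state +3.
Δ = +3 − (+1) = +2, so this is an oxidation at C2.

+2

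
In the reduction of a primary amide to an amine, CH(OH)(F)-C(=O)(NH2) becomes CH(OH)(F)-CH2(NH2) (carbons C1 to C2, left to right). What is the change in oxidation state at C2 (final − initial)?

Before: C2 has 1 bond to C, 2 bonds to O, 1 bond to N → oxidation state +3.
After: C2 has 1 bond to C, 2 bonds to H, 1 bond to N → oxidation state -1.
Δ = -1 − (+3) = -4, so this is a reduction at C2.

-4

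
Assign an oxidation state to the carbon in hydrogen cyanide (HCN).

+2

The carbon has one bond to H (-1), a triple bond to N (3×+1 = +3).
Oxidation state = -1 + 3 = +2.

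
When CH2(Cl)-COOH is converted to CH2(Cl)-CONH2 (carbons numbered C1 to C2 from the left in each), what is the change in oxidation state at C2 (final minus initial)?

Before: C2 has 1 bond to C, 3 bonds to O → oxidation state +3.
After: C2 has 1 bond to C, 2 bonds to O, 1 bond to N → oxidation state +3.
Δ = +3 − (+3) = 0, so no net redox change at C2.

0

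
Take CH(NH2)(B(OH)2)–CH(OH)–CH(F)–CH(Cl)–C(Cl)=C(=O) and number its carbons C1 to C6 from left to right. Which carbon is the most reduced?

Count +1 for every bond to an atom more electronegative than carbon and −1 for every bond to one less electronegative; C–C bonds are 0. Tallying each carbon:
C1: 1C, 1H, 1N, 1B → 0 − 1 + 1 − 1 = -1
C2: 2C, 1H, 1O → 0 − 1 + 1 = 0
C3: 2C, 1H, 1F → 0 − 1 + 1 = 0
C4: 2C, 1H, 1Cl → 0 − 1 + 1 = 0
C5: 3C, 1Cl → 0 + 1 = +1
C6: 2C, 2O → 0 + 2 = +2
The most reduced carbon is C1 at -1.

C1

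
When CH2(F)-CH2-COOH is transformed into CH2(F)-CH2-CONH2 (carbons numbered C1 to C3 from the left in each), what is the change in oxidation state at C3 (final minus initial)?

Before: C3 has 1 bond to C, 3 bonds to O → oxidation state +3.
After: C3 has 1 bond to C, 2 bonds to O, 1 bond to N → oxidation state +3.
Δ = +3 − (+3) = 0, so no net redox change at C3.

0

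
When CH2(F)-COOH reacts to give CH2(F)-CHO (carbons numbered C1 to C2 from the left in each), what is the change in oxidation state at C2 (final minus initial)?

Before: C2 has 1 bond to C, 3 bonds to O → oxidation state +3.
After: C2 has 1 bond to C, 1 bond to H, 2 bonds to O → oxidation state +1.
Δ = +1 − (+3) = -2, so this is a reduction at C2.

-2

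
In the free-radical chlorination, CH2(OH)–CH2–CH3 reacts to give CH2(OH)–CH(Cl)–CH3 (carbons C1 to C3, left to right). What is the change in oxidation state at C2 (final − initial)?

+2

Before: C2 has 2 bonds to C, 2 bonds to H → oxidation state -2.
After: C2 has 2 bonds to C, 1 bond to H, 1 bond to Cl → oxidation state 0.
Δ = 0 − (-2) = +2, so this is an oxidation at C2.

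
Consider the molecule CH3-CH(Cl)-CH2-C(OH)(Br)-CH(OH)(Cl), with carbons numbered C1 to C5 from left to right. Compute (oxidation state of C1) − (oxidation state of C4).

C1: 1C, 3H → 0 − 3 = -3
C4: 2C, 1O, 1Br → 0 + 1 + 1 = +2
Difference: -3 − (+2) = -5.

-5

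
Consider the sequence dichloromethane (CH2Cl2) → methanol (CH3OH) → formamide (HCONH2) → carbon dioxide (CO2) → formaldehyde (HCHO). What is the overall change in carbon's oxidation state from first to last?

Carbon oxidation states along the series — dichloromethane: 0, methanol: -2, formamide: +2, carbon dioxide: +4, formaldehyde: 0.
Net change = 0 − (0) = 0.

0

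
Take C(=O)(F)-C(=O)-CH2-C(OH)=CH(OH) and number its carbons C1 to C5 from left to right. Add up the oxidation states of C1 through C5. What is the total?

+4

Tallying each carbon's bonds:
C1: 1C, 2O, 1F → 0 + 2 + 1 = +3
C2: 2C, 2O → 0 + 2 = +2
C3: 2C, 2H → 0 − 2 = -2
C4: 3C, 1O → 0 + 1 = +1
C5: 2C, 1H, 1O → 0 − 1 + 1 = 0
Sum = +3 + 2 − 2 + 1 + 0 = +4.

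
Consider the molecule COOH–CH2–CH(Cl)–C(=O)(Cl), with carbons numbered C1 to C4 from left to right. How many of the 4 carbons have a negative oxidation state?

1

Tallying each carbon's bonds:
C1: 1C, 3O → 0 + 3 = +3
C2: 2C, 2H → 0 − 2 = -2
C3: 2C, 1H, 1Cl → 0 − 1 + 1 = 0
C4: 1C, 2O, 1Cl → 0 + 2 + 1 = +3
1 carbon (C2) meets the condition.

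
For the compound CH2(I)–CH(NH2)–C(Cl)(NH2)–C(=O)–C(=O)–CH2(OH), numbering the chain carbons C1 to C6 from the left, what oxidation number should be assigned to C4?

C4 has one bond to C (0), one bond to C (0), a double bond to O (2×+1 = +2).
Oxidation state = 0 + 0 + 2 = +2.

+2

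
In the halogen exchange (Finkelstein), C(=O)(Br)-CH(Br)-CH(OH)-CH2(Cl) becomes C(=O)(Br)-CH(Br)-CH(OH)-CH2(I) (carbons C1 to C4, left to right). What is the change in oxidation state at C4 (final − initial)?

0

Before: C4 has 1 bond to C, 2 bonds to H, 1 bond to Cl → oxidation state -1.
After: C4 has 1 bond to C, 2 bonds to H, 1 bond to I → oxidation state -1.
Δ = -1 − (-1) = 0, so no net redox change at C4.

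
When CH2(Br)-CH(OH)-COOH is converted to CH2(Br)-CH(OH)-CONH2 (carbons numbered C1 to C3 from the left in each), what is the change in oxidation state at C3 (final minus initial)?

0

Before: C3 has 1 bond to C, 3 bonds to O → oxidation state +3.
After: C3 has 1 bond to C, 2 bonds to O, 1 bond to N → oxidation state +3.
Δ = +3 − (+3) = 0, so no net redox change at C3.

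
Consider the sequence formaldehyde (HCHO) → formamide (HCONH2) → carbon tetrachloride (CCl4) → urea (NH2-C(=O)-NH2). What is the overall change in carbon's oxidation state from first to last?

Carbon oxidation states along the series — formaldehyde: 0, formamide: +2, carbon tetrachloride: +4, urea: +4.
Net change = +4 − (0) = +4.

+4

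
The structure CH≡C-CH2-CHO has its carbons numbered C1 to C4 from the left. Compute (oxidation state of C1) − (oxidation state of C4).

-2

C1: 3C, 1H → 0 − 1 = -1
C4: 1C, 1H, 2O → 0 − 1 + 2 = +1
Difference: -1 − (+1) = -2.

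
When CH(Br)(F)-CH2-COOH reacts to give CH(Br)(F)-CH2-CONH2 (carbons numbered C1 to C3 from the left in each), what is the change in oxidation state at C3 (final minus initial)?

Before: C3 has 1 bond to C, 3 bonds to O → oxidation state +3.
After: C3 has 1 bond to C, 2 bonds to O, 1 bond to N → oxidation state +3.
Δ = +3 − (+3) = 0, so no net redox change at C3.

0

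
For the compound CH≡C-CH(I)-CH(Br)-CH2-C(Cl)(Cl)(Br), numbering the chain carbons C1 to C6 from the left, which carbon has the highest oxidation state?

Tallying each carbon's bonds:
C1: 3C, 1H → 0 − 1 = -1
C2: 4C → 0 = 0
C3: 2C, 1H, 1I → 0 − 1 + 1 = 0
C4: 2C, 1H, 1Br → 0 − 1 + 1 = 0
C5: 2C, 2H → 0 − 2 = -2
C6: 1C, 2Cl, 1Br → 0 + 2 + 1 = +3
The most oxidised carbon is C6 at +3.

C6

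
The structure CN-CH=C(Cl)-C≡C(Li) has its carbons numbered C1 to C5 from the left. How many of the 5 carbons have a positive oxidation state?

2

Tallying each carbon's bonds:
C1: 1C, 3N → 0 + 3 = +3
C2: 3C, 1H → 0 − 1 = -1
C3: 3C, 1Cl → 0 + 1 = +1
C4: 4C → 0 = 0
C5: 3C, 1Li → 0 − 1 = -1
2 carbons (C1, C3) meet the condition.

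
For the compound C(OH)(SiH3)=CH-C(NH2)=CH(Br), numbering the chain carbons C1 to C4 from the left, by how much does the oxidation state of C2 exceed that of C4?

C2: 3C, 1H → 0 − 1 = -1
C4: 2C, 1H, 1Br → 0 − 1 + 1 = 0
Difference: -1 − (0) = -1.

-1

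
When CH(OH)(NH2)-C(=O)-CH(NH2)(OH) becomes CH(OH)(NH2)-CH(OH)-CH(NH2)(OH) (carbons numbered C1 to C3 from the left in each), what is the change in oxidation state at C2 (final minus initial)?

Before: C2 has 2 bonds to C, 2 bonds to O → oxidation state +2.
After: C2 has 2 bonds to C, 1 bond to H, 1 bond to O → oxidation state 0.
Δ = 0 − (+2) = -2, so this is a reduction at C2.

-2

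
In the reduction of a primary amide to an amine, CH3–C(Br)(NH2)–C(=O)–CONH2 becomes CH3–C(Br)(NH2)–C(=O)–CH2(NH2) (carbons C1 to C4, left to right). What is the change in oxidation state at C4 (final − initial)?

-4

Before: C4 has 1 bond to C, 2 bonds to O, 1 bond to N → oxidation state +3.
After: C4 has 1 bond to C, 2 bonds to H, 1 bond to N → oxidation state -1.
Δ = -1 − (+3) = -4, so this is a reduction at C4.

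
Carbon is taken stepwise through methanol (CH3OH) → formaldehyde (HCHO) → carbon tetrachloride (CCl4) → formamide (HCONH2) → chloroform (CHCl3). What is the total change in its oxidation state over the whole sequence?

Carbon oxidation states along the series — methanol: -2, formaldehyde: 0, carbon tetrachloride: +4, formamide: +2, chloroform: +2.
Net change = +2 − (-2) = +4.

+4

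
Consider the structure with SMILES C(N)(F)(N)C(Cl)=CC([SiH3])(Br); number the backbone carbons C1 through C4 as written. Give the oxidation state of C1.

Each bond to a more electronegative atom (O, N, halogen) counts +1, each bond to a less electronegative atom (H, metal, B, Si) counts −1, and each C–C bond counts 0.
C1 has one bond to C (0), one bond to N (+1), one bond to F (+1), one bond to N (+1).
Oxidation state = 0 + 1 + 1 + 1 = +3.

+3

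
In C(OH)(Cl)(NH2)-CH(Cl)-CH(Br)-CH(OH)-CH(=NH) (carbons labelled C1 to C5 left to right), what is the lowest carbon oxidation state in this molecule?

Count +1 for every bond to an atom more electronegative than carbon and −1 for every bond to one less electronegative; C–C bonds are 0. Tallying each carbon:
C1: 1C, 1O, 1N, 1Cl → 0 + 1 + 1 + 1 = +3
C2: 2C, 1H, 1Cl → 0 − 1 + 1 = 0
C3: 2C, 1H, 1Br → 0 − 1 + 1 = 0
C4: 2C, 1H, 1O → 0 − 1 + 1 = 0
C5: 1C, 1H, 2N → 0 − 1 + 2 = +1
The lowest value is 0.

0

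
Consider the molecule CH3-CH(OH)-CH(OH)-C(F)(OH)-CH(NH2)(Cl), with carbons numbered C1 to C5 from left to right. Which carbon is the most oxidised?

C4

Bonds to more-electronegative neighbours contribute +1 each, bonds to H or metals contribute −1 each, and C–C bonds contribute 0. Tallying each carbon:
C1: 1C, 3H → 0 − 3 = -3
C2: 2C, 1H, 1O → 0 − 1 + 1 = 0
C3: 2C, 1H, 1O → 0 − 1 + 1 = 0
C4: 2C, 1O, 1F → 0 + 1 + 1 = +2
C5: 1C, 1H, 1N, 1Cl → 0 − 1 + 1 + 1 = +1
The most oxidised carbon is C4 at +2.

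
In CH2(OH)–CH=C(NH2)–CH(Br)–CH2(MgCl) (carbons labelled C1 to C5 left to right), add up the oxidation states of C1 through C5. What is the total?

-4

Tallying each carbon's bonds:
C1: 1C, 2H, 1O → 0 − 2 + 1 = -1
C2: 3C, 1H → 0 − 1 = -1
C3: 3C, 1N → 0 + 1 = +1
C4: 2C, 1H, 1Br → 0 − 1 + 1 = 0
C5: 1C, 2H, 1Mg → 0 − 2 − 1 = -3
Sum = -1 − 1 + 1 + 0 − 3 = -4.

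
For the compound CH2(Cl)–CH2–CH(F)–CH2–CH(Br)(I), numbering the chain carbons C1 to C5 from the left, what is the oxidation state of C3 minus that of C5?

-1

C3: 2C, 1H, 1F → 0 − 1 + 1 = 0
C5: 1C, 1H, 1Br, 1I → 0 − 1 + 1 + 1 = +1
Difference: 0 − (+1) = -1.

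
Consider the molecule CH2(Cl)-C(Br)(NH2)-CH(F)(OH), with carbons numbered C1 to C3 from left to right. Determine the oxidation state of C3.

+1

Bonds to more-electronegative neighbours contribute +1 each, bonds to H or metals contribute −1 each, and C–C bonds contribute 0.
C3 has one bond to C (0), one bond to F (+1), one bond to H (-1), one bond to O (+1).
Oxidation state = 0 + 1 − 1 + 1 = +1.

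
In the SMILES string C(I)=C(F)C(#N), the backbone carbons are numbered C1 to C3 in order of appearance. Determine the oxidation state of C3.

Assign +1 per bond to O/N/halogen, −1 per bond to H or an electropositive element, and 0 per bond to carbon.
C3 has one bond to C (0), a triple bond to N (3×+1 = +3).
Oxidation state = 0 + 3 = +3.

+3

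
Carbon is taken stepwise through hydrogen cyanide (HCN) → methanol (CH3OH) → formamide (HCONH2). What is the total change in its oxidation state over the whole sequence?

0

Carbon oxidation states along the series — hydrogen cyanide: +2, methanol: -2, formamide: +2.
Net change = +2 − (+2) = 0.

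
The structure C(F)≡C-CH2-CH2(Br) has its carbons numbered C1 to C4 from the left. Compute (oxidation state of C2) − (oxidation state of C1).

C2: 4C → 0 = 0
C1: 3C, 1F → 0 + 1 = +1
Difference: 0 − (+1) = -1.

-1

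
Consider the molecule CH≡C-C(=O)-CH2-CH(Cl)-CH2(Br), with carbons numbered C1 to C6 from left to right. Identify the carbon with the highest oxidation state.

Bonds to more-electronegative neighbours contribute +1 each, bonds to H or metals contribute −1 each, and C–C bonds contribute 0. Tallying each carbon:
C1: 3C, 1H → 0 − 1 = -1
C2: 4C → 0 = 0
C3: 2C, 2O → 0 + 2 = +2
C4: 2C, 2H → 0 − 2 = -2
C5: 2C, 1H, 1Cl → 0 − 1 + 1 = 0
C6: 1C, 2H, 1Br → 0 − 2 + 1 = -1
The most oxidised carbon is C3 at +2.

C3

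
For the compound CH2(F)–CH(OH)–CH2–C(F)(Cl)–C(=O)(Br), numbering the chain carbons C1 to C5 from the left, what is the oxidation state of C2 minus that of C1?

+1

C2: 2C, 1H, 1O → 0 − 1 + 1 = 0
C1: 1C, 2H, 1F → 0 − 2 + 1 = -1
Difference: 0 − (-1) = +1.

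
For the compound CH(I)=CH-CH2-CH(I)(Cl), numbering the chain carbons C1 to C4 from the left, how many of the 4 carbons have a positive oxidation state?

1

Each bond to a more electronegative atom (O, N, halogen) counts +1, each bond to a less electronegative atom (H, metal, B, Si) counts −1, and each C–C bond counts 0. Tallying each carbon:
C1: 2C, 1H, 1I → 0 − 1 + 1 = 0
C2: 3C, 1H → 0 − 1 = -1
C3: 2C, 2H → 0 − 2 = -2
C4: 1C, 1H, 1Cl, 1I → 0 − 1 + 1 + 1 = +1
1 carbon (C4) meets the condition.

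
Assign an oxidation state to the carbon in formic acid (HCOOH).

+2

The carbon has one bond to H (-1), a double bond to O (2×+1 = +2), one bond to O (+1).
Oxidation state = -1 + 2 + 1 = +2.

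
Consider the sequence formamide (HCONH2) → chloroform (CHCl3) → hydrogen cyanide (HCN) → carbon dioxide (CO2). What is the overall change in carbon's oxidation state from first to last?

+2

Carbon oxidation states along the series — formamide: +2, chloroform: +2, hydrogen cyanide: +2, carbon dioxide: +4.
Net change = +4 − (+2) = +2.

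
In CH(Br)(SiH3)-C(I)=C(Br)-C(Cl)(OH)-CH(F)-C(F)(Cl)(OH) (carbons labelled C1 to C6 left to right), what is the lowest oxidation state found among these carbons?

-1

Tallying each carbon's bonds:
C1: 1C, 1H, 1Br, 1Si → 0 − 1 + 1 − 1 = -1
C2: 3C, 1I → 0 + 1 = +1
C3: 3C, 1Br → 0 + 1 = +1
C4: 2C, 1O, 1Cl → 0 + 1 + 1 = +2
C5: 2C, 1H, 1F → 0 − 1 + 1 = 0
C6: 1C, 1O, 1F, 1Cl → 0 + 1 + 1 + 1 = +3
The lowest value is -1.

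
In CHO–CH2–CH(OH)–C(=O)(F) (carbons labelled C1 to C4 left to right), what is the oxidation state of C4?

+3

Each bond to a more electronegative atom (O, N, halogen) counts +1, each bond to a less electronegative atom (H, metal, B, Si) counts −1, and each C–C bond counts 0.
C4 has one bond to C (0), a double bond to O (2×+1 = +2), one bond to F (+1).
Oxidation state = 0 + 2 + 1 = +3.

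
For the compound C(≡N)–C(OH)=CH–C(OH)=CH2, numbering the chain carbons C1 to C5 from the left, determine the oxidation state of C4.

C4 has one bond to C (0), a double bond to C (2×0 = 0), one bond to O (+1).
Oxidation state = 0 + 0 + 1 = +1.

+1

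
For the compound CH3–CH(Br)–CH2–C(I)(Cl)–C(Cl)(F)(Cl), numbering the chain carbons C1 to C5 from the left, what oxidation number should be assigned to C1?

Each bond to a more electronegative atom (O, N, halogen) counts +1, each bond to a less electronegative atom (H, metal, B, Si) counts −1, and each C–C bond counts 0.
C1 has one bond to C (0), one bond to H (-1), one bond to H (-1), one bond to H (-1).
Oxidation state = 0 − 1 − 1 − 1 = -3.

-3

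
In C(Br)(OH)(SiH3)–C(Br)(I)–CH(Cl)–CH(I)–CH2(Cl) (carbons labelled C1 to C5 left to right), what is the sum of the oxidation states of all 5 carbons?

+2

Each bond to a more electronegative atom (O, N, halogen) counts +1, each bond to a less electronegative atom (H, metal, B, Si) counts −1, and each C–C bond counts 0. Tallying each carbon:
C1: 1C, 1O, 1Br, 1Si → 0 + 1 + 1 − 1 = +1
C2: 2C, 1Br, 1I → 0 + 1 + 1 = +2
C3: 2C, 1H, 1Cl → 0 − 1 + 1 = 0
C4: 2C, 1H, 1I → 0 − 1 + 1 = 0
C5: 1C, 2H, 1Cl → 0 − 2 + 1 = -1
Sum = +1 + 2 + 0 + 0 − 1 = +2.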